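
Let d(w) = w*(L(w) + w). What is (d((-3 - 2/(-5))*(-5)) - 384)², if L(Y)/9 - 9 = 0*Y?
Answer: 702244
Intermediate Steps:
L(Y) = 81 (L(Y) = 81 + 9*(0*Y) = 81 + 9*0 = 81 + 0 = 81)
d(w) = w*(81 + w)
(d((-3 - 2/(-5))*(-5)) - 384)² = (((-3 - 2/(-5))*(-5))*(81 + (-3 - 2/(-5))*(-5)) - 384)² = (((-3 - 2*(-⅕))*(-5))*(81 + (-3 - 2*(-⅕))*(-5)) - 384)² = (((-3 + ⅖)*(-5))*(81 + (-3 + ⅖)*(-5)) - 384)² = ((-13/5*(-5))*(81 - 13/5*(-5)) - 384)² = (13*(81 + 13) - 384)² = (13*94 - 384)² = (1222 - 384)² = 838² = 702244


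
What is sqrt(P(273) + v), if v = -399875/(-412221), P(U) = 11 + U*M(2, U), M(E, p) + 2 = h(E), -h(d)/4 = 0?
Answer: 2*I*sqrt(22686413724390)/412221 ≈ 23.109*I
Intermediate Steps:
h(d) = 0 (h(d) = -4*0 = 0)
M(E, p) = -2 (M(E, p) = -2 + 0 = -2)
P(U) = 11 - 2*U (P(U) = 11 + U*(-2) = 11 - 2*U)
v = 399875/412221 (v = -399875*(-1/412221) = 399875/412221 ≈ 0.97005)
sqrt(P(273) + v) = sqrt((11 - 2*273) + 399875/412221) = sqrt((11 - 546) + 399875/412221) = sqrt(-535 + 399875/412221) = sqrt(-220138360/412221) = 2*I*sqrt(22686413724390)/412221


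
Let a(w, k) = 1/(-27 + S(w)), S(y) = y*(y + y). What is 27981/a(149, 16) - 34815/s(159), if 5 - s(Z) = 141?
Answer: 168865369815/136 ≈ 1.2417e+9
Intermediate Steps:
S(y) = 2*y² (S(y) = y*(2*y) = 2*y²)
s(Z) = -136 (s(Z) = 5 - 1*141 = 5 - 141 = -136)
a(w, k) = 1/(-27 + 2*w²)
27981/a(149, 16) - 34815/s(159) = 27981/(1/(-27 + 2*149²)) - 34815/(-136) = 27981/(1/(-27 + 2*22201)) - 34815*(-1/136) = 27981/(1/(-27 + 44402)) + 34815/136 = 27981/(1/44375) + 34815/136 = 27981*44375 + 34815/136 = 1241656875 + 34815/136 = 168865369815/136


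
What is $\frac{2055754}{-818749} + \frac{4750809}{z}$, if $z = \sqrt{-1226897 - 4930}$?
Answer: $- \frac{2055754}{818749} - \frac{1583603 i \sqrt{1231827}}{410609} \approx -2.5108 - 4280.5 i$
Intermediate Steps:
$z = i \sqrt{1231827}$ ($z = \sqrt{-1231827} = i \sqrt{1231827} \approx 1109.9 i$)
$\frac{2055754}{-818749} + \frac{4750809}{z} = \frac{2055754}{-818749} + \frac{4750809}{i \sqrt{1231827}} = 2055754 \left(- \frac{1}{818749}\right) + 4750809 \left(- \frac{i \sqrt{1231827}}{1231827}\right) = - \frac{2055754}{818749} - \frac{1583603 i \sqrt{1231827}}{410609}$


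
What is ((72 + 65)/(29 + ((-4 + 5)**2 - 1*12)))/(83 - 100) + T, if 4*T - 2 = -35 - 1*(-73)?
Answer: 2923/306 ≈ 9.5523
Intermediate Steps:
T = 10 (T = 1/2 + (-35 - 1*(-73))/4 = 1/2 + (-35 + 73)/4 = 1/2 + (1/4)*38 = 1/2 + 19/2 = 10)
((72 + 65)/(29 + ((-4 + 5)**2 - 1*12)))/(83 - 100) + T = ((72 + 65)/(29 + ((-4 + 5)**2 - 1*12)))/(83 - 100) + 10 = (137/(29 + (1**2 - 12)))/(-17) + 10 = (137/(29 + (1 - 12)))*(-1/17) + 10 = (137/(29 - 11))*(-1/17) + 10 = (137/18)*(-1/17) + 10 = -137/306 + 10 = 2923/306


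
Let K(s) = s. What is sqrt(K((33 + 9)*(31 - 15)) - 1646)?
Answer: I*sqrt(974) ≈ 31.209*I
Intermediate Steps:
sqrt(K((33 + 9)*(31 - 15)) - 1646) = sqrt((33 + 9)*(31 - 15) - 1646) = sqrt(42*16 - 1646) = sqrt(672 - 1646) = sqrt(-974) = I*sqrt(974)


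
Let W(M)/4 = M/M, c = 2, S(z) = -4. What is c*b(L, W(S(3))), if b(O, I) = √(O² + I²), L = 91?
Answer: 2*√8297 ≈ 182.18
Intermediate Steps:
W(M) = 4 (W(M) = 4*(M/M) = 4*1 = 4)
b(O, I) = √(I² + O²)
c*b(L, W(S(3))) = 2*√(4² + 91²) = 2*√(16 + 8281) = 2*√8297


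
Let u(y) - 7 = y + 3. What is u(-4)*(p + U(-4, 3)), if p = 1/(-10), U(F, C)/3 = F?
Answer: -363/5 ≈ -72.600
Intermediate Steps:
U(F, C) = 3*F
p = -⅒ ≈ -0.10000
u(y) = 10 + y (u(y) = 7 + (y + 3) = 7 + (3 + y) = 10 + y)
u(-4)*(p + U(-4, 3)) = (10 - 4)*(-⅒ + 3*(-4)) = 6*(-⅒ - 12) = 6*(-121/10) = -363/5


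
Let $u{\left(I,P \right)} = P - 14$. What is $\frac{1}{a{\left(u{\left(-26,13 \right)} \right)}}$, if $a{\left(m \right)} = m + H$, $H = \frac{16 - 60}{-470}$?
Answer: $- \frac{235}{213} \approx -1.1033$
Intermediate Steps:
$u{\left(I,P \right)} = -14 + P$ ($u{\left(I,P \right)} = P - 14 = -14 + P$)
$H = \frac{22}{235}$ ($H = \left(16 - 60\right) \left(- \frac{1}{470}\right) = \left(-44\right) \left(- \frac{1}{470}\right) = \frac{22}{235} \approx 0.093617$)
$a{\left(m \right)} = \frac{22}{235} + m$ ($a{\left(m \right)} = m + \frac{22}{235} = \frac{22}{235} + m$)
$\frac{1}{a{\left(u{\left(-26,13 \right)} \right)}} = \frac{1}{\frac{22}{235} + \left(-14 + 13\right)} = \frac{1}{\frac{22}{235} - 1} = \frac{1}{- \frac{213}{235}} = - \frac{235}{213}$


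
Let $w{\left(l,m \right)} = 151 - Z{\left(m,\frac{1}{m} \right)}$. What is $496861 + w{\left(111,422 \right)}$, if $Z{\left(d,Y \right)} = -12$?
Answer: $497024$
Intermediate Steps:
$w{\left(l,m \right)} = 163$ ($w{\left(l,m \right)} = 151 - -12 = 151 + 12 = 163$)
$496861 + w{\left(111,422 \right)} = 496861 + 163 = 497024$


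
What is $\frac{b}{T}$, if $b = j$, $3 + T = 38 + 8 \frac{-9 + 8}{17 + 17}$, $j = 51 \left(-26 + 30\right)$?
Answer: $\frac{1156}{197} \approx 5.868$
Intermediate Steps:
$j = 204$ ($j = 51 \cdot 4 = 204$)
$T = \frac{591}{17}$ ($T = -3 + \left(38 + 8 \frac{-9 + 8}{17 + 17}\right) = -3 + \left(38 + 8 \left(- \frac{1}{34}\right)\right) = -3 + \left(38 - \frac{4}{17}\right) = -3 + \frac{642}{17} = \frac{591}{17} \approx 34.765$)
$b = 204$
$\frac{b}{T} = \frac{204}{\frac{591}{17}} = 204 \cdot \frac{17}{591} = \frac{1156}{197}$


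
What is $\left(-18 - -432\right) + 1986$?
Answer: $2400$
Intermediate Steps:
$\left(-18 - -432\right) + 1986 = \left(-18 + 432\right) + 1986 = 414 + 1986 = 2400$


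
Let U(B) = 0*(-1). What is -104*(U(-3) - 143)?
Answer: 14872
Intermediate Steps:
U(B) = 0
-104*(U(-3) - 143) = -104*(0 - 143) = -104*(-143) = 14872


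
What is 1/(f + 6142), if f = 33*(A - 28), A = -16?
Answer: 1/4690 ≈ 0.00021322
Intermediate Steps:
f = -1452 (f = 33*(-16 - 28) = 33*(-44) = -1452)
1/(f + 6142) = 1/(-1452 + 6142) = 1/4690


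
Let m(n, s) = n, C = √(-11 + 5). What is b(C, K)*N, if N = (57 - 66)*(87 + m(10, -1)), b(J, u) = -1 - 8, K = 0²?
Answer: 7857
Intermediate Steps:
C = I*√6 (C = √(-6) = I*√6 ≈ 2.4495*I)
K = 0
b(J, u) = -9
N = -873 (N = (57 - 66)*(87 + 10) = -9*97 = -873)
b(C, K)*N = -9*(-873) = 7857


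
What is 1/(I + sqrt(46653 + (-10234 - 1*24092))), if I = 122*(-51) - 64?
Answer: -898/5643067 - sqrt(12327)/39501469 ≈ -0.00016194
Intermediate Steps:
I = -6286 (I = -6222 - 64 = -6286)
1/(I + sqrt(46653 + (-10234 - 1*24092))) = 1/(-6286 + sqrt(46653 + (-10234 - 1*24092))) = 1/(-6286 + sqrt(46653 + (-10234 - 24092))) = 1/(-6286 + sqrt(46653 - 34326)) = 1/(-6286 + sqrt(12327))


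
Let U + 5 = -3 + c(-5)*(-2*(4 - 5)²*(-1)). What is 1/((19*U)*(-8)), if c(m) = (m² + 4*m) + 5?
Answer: -1/1824 ≈ -0.00054825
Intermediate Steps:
c(m) = 5 + m² + 4*m
U = 12 (U = -5 + (-3 + (5 + (-5)² + 4*(-5))*(-2*(4 - 5)²*(-1))) = -5 + (-3 + (5 + 25 - 20)*(-2*(-1)²*(-1))) = -5 + (-3 + 10*(-2*1*(-1))) = -5 + (-3 + 10*(-2*(-1))) = -5 + (-3 + 10*2) = -5 + (-3 + 20) = -5 + 17 = 12)
1/((19*U)*(-8)) = 1/((19*12)*(-8)) = 1/(228*(-8)) = 1/(-1824) = -1/1824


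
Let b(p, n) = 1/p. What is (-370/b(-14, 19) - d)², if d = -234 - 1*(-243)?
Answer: 26739241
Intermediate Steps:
d = 9 (d = -234 + 243 = 9)
(-370/b(-14, 19) - d)² = (-370/(1/(-14)) - 1*9)² = (-370/(-1/14) - 9)² = (-370*(-14) - 9)² = (5180 - 9)² = 5171² = 26739241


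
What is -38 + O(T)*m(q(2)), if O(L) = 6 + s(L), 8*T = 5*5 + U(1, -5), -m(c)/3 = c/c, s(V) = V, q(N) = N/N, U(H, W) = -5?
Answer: -127/2 ≈ -63.500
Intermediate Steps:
q(N) = 1
m(c) = -3 (m(c) = -3*c/c = -3*1 = -3)
T = 5/2 (T = (5*5 - 5)/8 = (25 - 5)/8 = (⅛)*20 = 5/2 ≈ 2.5000)
O(L) = 6 + L
-38 + O(T)*m(q(2)) = -38 + (6 + 5/2)*(-3) = -38 + (17/2)*(-3) = -38 - 51/2 = -127/2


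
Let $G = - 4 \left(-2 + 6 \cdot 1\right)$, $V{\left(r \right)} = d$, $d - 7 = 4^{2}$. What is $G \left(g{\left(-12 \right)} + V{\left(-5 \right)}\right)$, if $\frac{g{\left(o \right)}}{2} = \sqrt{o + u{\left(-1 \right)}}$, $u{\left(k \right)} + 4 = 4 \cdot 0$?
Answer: $-368 - 128 i \approx -368.0 - 128.0 i$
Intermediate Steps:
$d = 23$ ($d = 7 + 4^{2} = 7 + 16 = 23$)
$V{\left(r \right)} = 23$
$G = -16$ ($G = - 4 \left(-2 + 6\right) = \left(-4\right) 4 = -16$)
$u{\left(k \right)} = -4$ ($u{\left(k \right)} = -4 + 4 \cdot 0 = -4 + 0 = -4$)
$g{\left(o \right)} = 2 \sqrt{-4 + o}$ ($g{\left(o \right)} = 2 \sqrt{o - 4} = 2 \sqrt{-4 + o}$)
$G \left(g{\left(-12 \right)} + V{\left(-5 \right)}\right) = - 16 \left(2 \sqrt{-4 - 12} + 23\right) = - 16 \left(2 \sqrt{-16} + 23\right) = - 16 \left(2 \cdot 4 i + 23\right) = - 16 \left(8 i + 23\right) = - 16 \left(23 + 8 i\right) = -368 - 128 i$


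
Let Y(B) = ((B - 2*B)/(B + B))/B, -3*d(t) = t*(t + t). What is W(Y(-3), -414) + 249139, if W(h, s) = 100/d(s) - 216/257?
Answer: 1829038324537/7341462 ≈ 2.4914e+5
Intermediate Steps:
d(t) = -2*t²/3 (d(t) = -t*(t + t)/3 = -t*2*t/3 = -2*t²/3)
Y(B) = -1/(2*B) (Y(B) = ((-B)/((2*B)))/B = ((-B)*(1/(2*B)))/B = -1/(2*B))
W(h, s) = -216/257 - 150/s² (W(h, s) = 100/((-2*s²/3)) - 216/257 = 100*(-3/(2*s²)) - 216*1/257 = -150/s² - 216/257 = -216/257 - 150/s²)
W(Y(-3), -414) + 249139 = (-216/257 - 150/(-414)²) + 249139 = (-216/257 - 150*1/171396) + 249139 = (-216/257 - 25/28566) + 249139 = -6176681/7341462 + 249139 = 1829038324537/7341462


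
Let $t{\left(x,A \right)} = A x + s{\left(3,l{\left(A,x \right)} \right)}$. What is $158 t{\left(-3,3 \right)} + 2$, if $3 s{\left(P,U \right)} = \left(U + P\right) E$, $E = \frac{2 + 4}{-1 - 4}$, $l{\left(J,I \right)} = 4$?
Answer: $- \frac{9312}{5} \approx -1862.4$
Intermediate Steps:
$E = - \frac{6}{5}$ ($E = \frac{6}{-5} = 6 \left(- \frac{1}{5}\right) = - \frac{6}{5} \approx -1.2$)
$s{\left(P,U \right)} = - \frac{2 P}{5} - \frac{2 U}{5}$ ($s{\left(P,U \right)} = \frac{\left(U + P\right) \left(- \frac{6}{5}\right)}{3} = \frac{\left(P + U\right) \left(- \frac{6}{5}\right)}{3} = \frac{- \frac{6 P}{5} - \frac{6 U}{5}}{3} = - \frac{2 P}{5} - \frac{2 U}{5}$)
$t{\left(x,A \right)} = - \frac{14}{5} + A x$ ($t{\left(x,A \right)} = A x - \frac{14}{5} = - \frac{14}{5} + A x$)
$158 t{\left(-3,3 \right)} + 2 = 158 \left(- \frac{14}{5} + 3 \left(-3\right)\right) + 2 = 158 \left(- \frac{14}{5} - 9\right) + 2 = 158 \left(- \frac{59}{5}\right) + 2 = - \frac{9322}{5} + 2 = - \frac{9312}{5}$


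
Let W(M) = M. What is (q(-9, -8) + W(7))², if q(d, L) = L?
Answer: 1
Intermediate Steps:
(q(-9, -8) + W(7))² = (-8 + 7)² = (-1)² = 1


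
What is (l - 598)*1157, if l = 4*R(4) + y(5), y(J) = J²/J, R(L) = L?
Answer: -667589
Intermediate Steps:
y(J) = J
l = 21 (l = 4*4 + 5 = 16 + 5 = 21)
(l - 598)*1157 = (21 - 598)*1157 = -577*1157 = -667589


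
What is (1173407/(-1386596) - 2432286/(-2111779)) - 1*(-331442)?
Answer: 970524160116694931/2928184314284 ≈ 3.3144e+5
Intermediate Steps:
(1173407/(-1386596) - 2432286/(-2111779)) - 1*(-331442) = (1173407*(-1/1386596) - 2432286*(-1/2111779)) + 331442 = (-1173407/1386596 + 2432286/2111779) + 331442 = 894621777403/2928184314284 + 331442 = 970524160116694931/2928184314284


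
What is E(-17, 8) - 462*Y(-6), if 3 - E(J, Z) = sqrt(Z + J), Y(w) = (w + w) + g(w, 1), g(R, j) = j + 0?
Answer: 5085 - 3*I ≈ 5085.0 - 3.0*I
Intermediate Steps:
g(R, j) = j
Y(w) = 1 + 2*w (Y(w) = (w + w) + 1 = 2*w + 1 = 1 + 2*w)
E(J, Z) = 3 - sqrt(J + Z) (E(J, Z) = 3 - sqrt(Z + J) = 3 - sqrt(J + Z))
E(-17, 8) - 462*Y(-6) = (3 - sqrt(-17 + 8)) - 462*(1 + 2*(-6)) = (3 - sqrt(-9)) - 462*(1 - 12) = (3 - 3*I) - 462*(-11) = (3 - 3*I) + 5082 = 5085 - 3*I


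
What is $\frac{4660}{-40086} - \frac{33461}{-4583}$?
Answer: $\frac{659980433}{91857069} \approx 7.1849$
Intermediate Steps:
$\frac{4660}{-40086} - \frac{33461}{-4583} = 4660 \left(- \frac{1}{40086}\right) - - \frac{33461}{4583} = - \frac{2330}{20043} + \frac{33461}{4583} = \frac{659980433}{91857069}$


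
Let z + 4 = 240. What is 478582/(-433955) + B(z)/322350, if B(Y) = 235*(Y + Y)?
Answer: -2122732382/2797707885 ≈ -0.75874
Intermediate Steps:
z = 236 (z = -4 + 240 = 236)
B(Y) = 470*Y (B(Y) = 235*(2*Y) = 470*Y)
478582/(-433955) + B(z)/322350 = 478582/(-433955) + (470*236)/322350 = 478582*(-1/433955) + 110920*(1/322350) = -478582/433955 + 11092/32235 = -2122732382/2797707885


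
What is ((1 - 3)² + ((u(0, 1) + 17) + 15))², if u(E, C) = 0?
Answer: 1296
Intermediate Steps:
((1 - 3)² + ((u(0, 1) + 17) + 15))² = ((1 - 3)² + ((0 + 17) + 15))² = ((-2)² + (17 + 15))² = (4 + 32)² = 36² = 1296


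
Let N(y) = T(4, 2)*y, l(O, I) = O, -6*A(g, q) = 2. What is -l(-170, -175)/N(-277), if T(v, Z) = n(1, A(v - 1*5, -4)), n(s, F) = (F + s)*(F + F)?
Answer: 765/554 ≈ 1.3809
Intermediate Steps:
A(g, q) = -⅓ (A(g, q) = -⅙*2 = -⅓)
n(s, F) = 2*F*(F + s) (n(s, F) = (F + s)*(2*F) = 2*F*(F + s))
T(v, Z) = -4/9 (T(v, Z) = 2*(-⅓)*(-⅓ + 1) = 2*(-⅓)*(⅔) = -4/9)
N(y) = -4*y/9
-l(-170, -175)/N(-277) = -(-170)/((-4/9*(-277))) = -(-170)/1108/9 = -(-170)*9/1108 = -1*(-765/554) = 765/554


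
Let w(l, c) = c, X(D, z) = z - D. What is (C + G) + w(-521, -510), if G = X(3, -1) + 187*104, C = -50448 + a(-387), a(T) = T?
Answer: -31901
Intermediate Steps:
C = -50835 (C = -50448 - 387 = -50835)
G = 19444 (G = (-1 - 1*3) + 187*104 = (-1 - 3) + 19448 = -4 + 19448 = 19444)
(C + G) + w(-521, -510) = (-50835 + 19444) - 510 = -31391 - 510 = -31901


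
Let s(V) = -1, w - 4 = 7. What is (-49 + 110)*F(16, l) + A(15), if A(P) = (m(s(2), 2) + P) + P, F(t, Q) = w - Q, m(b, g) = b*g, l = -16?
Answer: 1675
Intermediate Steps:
w = 11 (w = 4 + 7 = 11)
F(t, Q) = 11 - Q
A(P) = -2 + 2*P (A(P) = (-1*2 + P) + P = (-2 + P) + P = -2 + 2*P)
(-49 + 110)*F(16, l) + A(15) = (-49 + 110)*(11 - 1*(-16)) + (-2 + 2*15) = 61*(11 + 16) + (-2 + 30) = 61*27 + 28 = 1647 + 28 = 1675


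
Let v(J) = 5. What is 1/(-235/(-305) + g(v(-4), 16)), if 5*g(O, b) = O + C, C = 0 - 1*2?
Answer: 305/418 ≈ 0.72966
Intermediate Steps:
C = -2 (C = 0 - 2 = -2)
g(O, b) = -⅖ + O/5 (g(O, b) = (O - 2)/5 = (-2 + O)/5 = -⅖ + O/5)
1/(-235/(-305) + g(v(-4), 16)) = 1/(-235/(-305) + (-⅖ + (⅕)*5)) = 1/(-235*(-1/305) + (-⅖ + 1)) = 1/(47/61 + ⅗) = 1/(418/305) = 305/418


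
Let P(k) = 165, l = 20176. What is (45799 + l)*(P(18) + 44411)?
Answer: 2940901600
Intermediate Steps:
(45799 + l)*(P(18) + 44411) = (45799 + 20176)*(165 + 44411) = 65975*44576 = 2940901600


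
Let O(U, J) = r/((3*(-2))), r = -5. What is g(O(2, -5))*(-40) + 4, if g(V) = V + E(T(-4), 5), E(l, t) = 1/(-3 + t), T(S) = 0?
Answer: -148/3 ≈ -49.333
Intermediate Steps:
O(U, J) = ⅚ (O(U, J) = -5/(3*(-2)) = -5/(-6) = -5*(-⅙) = ⅚)
g(V) = ½ + V (g(V) = V + 1/(-3 + 5) = V + 1/2 = V + ½ = ½ + V)
g(O(2, -5))*(-40) + 4 = (½ + ⅚)*(-40) + 4 = (4/3)*(-40) + 4 = -160/3 + 4 = -148/3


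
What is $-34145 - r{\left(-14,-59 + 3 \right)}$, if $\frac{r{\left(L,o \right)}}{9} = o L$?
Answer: $-41201$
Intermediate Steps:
$r{\left(L,o \right)} = 9 L o$ ($r{\left(L,o \right)} = 9 o L = 9 L o$)
$-34145 - r{\left(-14,-59 + 3 \right)} = -34145 - 9 \left(-14\right) \left(-59 + 3\right) = -34145 - 9 \left(-14\right) \left(-56\right) = -34145 - 7056 = -41201$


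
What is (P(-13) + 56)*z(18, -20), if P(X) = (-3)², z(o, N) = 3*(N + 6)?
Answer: -2730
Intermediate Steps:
z(o, N) = 18 + 3*N (z(o, N) = 3*(6 + N) = 18 + 3*N)
P(X) = 9
(P(-13) + 56)*z(18, -20) = (9 + 56)*(18 + 3*(-20)) = 65*(18 - 60) = 65*(-42) = -2730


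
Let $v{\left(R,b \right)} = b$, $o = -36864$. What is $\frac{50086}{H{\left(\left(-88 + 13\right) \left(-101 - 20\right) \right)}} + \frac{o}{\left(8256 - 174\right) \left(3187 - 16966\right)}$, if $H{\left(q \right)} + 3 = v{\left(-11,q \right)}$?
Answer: $\frac{17216066209}{3118132584} \approx 5.5213$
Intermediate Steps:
$H{\left(q \right)} = -3 + q$
$\frac{50086}{H{\left(\left(-88 + 13\right) \left(-101 - 20\right) \right)}} + \frac{o}{\left(8256 - 174\right) \left(3187 - 16966\right)} = \frac{50086}{-3 + \left(-88 + 13\right) \left(-101 - 20\right)} - \frac{36864}{\left(8256 - 174\right) \left(3187 - 16966\right)} = \frac{50086}{-3 - -9075} - \frac{36864}{8082 \left(-13779\right)} = \frac{50086}{-3 + 9075} - \frac{36864}{-111361878} = \frac{50086}{9072} - - \frac{2048}{6186771} = 50086 \cdot \frac{1}{9072} + \frac{2048}{6186771} = \frac{25043}{4536} + \frac{2048}{6186771} = \frac{17216066209}{3118132584}$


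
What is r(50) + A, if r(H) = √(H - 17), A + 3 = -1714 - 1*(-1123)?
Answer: -594 + √33 ≈ -588.26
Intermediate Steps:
A = -594 (A = -3 + (-1714 - 1*(-1123)) = -3 + (-1714 + 1123) = -3 - 591 = -594)
r(H) = √(-17 + H)
r(50) + A = √(-17 + 50) - 594 = √33 - 594 = -594 + √33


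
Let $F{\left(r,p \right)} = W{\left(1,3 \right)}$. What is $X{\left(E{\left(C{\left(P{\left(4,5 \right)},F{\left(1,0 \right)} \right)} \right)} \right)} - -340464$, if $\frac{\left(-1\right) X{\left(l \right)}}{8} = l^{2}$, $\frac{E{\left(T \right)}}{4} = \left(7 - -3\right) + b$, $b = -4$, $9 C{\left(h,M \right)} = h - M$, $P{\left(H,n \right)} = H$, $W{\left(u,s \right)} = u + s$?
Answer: $335856$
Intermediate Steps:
$W{\left(u,s \right)} = s + u$
$F{\left(r,p \right)} = 4$ ($F{\left(r,p \right)} = 3 + 1 = 4$)
$C{\left(h,M \right)} = - \frac{M}{9} + \frac{h}{9}$ ($C{\left(h,M \right)} = \frac{h - M}{9} = - \frac{M}{9} + \frac{h}{9}$)
$E{\left(T \right)} = 24$ ($E{\left(T \right)} = 4 \left(\left(7 - -3\right) - 4\right) = 4 \left(\left(7 + 3\right) - 4\right) = 4 \left(10 - 4\right) = 4 \cdot 6 = 24$)
$X{\left(l \right)} = - 8 l^{2}$
$X{\left(E{\left(C{\left(P{\left(4,5 \right)},F{\left(1,0 \right)} \right)} \right)} \right)} - -340464 = - 8 \cdot 24^{2} - -340464 = \left(-8\right) 576 + 340464 = -4608 + 340464 = 335856$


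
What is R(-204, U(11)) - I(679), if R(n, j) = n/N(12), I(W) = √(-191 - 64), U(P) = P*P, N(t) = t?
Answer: -17 - I*√255 ≈ -17.0 - 15.969*I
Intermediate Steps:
U(P) = P²
I(W) = I*√255 (I(W) = √(-255) = I*√255)
R(n, j) = n/12
R(-204, U(11)) - I(679) = (1/12)*(-204) - I*√255 = -17 - I*√255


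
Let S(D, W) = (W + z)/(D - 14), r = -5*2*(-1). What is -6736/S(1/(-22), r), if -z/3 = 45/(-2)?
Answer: 2081424/1705 ≈ 1220.8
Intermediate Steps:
z = 135/2 (z = -135/(-2) = -135*(-1)/2 = -3*(-45/2) = 135/2 ≈ 67.500)
r = 10 (r = -10*(-1) = 10)
S(D, W) = (135/2 + W)/(-14 + D) (S(D, W) = (W + 135/2)/(D - 14) = (135/2 + W)/(-14 + D))
-6736/S(1/(-22), r) = -6736*(-14 + 1/(-22))/(135/2 + 10) = -6736/((155/2)/(-14 - 1/22)) = -6736/((155/2)/(-309/22)) = -6736/((-22/309*155/2)) = -6736/(-1705/309) = -6736*(-309/1705) = 2081424/1705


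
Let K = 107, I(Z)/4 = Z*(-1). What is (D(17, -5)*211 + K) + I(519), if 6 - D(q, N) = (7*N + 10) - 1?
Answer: 4783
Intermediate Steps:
I(Z) = -4*Z (I(Z) = 4*(Z*(-1)) = 4*(-Z) = -4*Z)
D(q, N) = -3 - 7*N (D(q, N) = 6 - ((7*N + 10) - 1) = 6 - ((10 + 7*N) - 1) = 6 - (9 + 7*N) = 6 + (-9 - 7*N) = -3 - 7*N)
(D(17, -5)*211 + K) + I(519) = ((-3 - 7*(-5))*211 + 107) - 4*519 = ((-3 + 35)*211 + 107) - 2076 = (32*211 + 107) - 2076 = (6752 + 107) - 2076 = 6859 - 2076 = 4783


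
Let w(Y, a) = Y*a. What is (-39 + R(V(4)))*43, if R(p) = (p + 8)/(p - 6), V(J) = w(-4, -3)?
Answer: -4601/3 ≈ -1533.7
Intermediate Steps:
V(J) = 12 (V(J) = -4*(-3) = 12)
R(p) = (8 + p)/(-6 + p)
(-39 + R(V(4)))*43 = (-39 + (8 + 12)/(-6 + 12))*43 = (-39 + 20/6)*43 = (-39 + (⅙)*20)*43 = (-39 + 10/3)*43 = -107/3*43 = -4601/3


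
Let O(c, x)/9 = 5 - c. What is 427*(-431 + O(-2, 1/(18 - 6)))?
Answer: -157136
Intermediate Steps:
O(c, x) = 45 - 9*c (O(c, x) = 9*(5 - c) = 45 - 9*c)
427*(-431 + O(-2, 1/(18 - 6))) = 427*(-431 + (45 - 9*(-2))) = 427*(-431 + (45 + 18)) = 427*(-431 + 63) = 427*(-368) = -157136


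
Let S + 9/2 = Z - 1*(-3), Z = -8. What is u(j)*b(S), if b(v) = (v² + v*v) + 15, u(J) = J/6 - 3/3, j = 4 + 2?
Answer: 0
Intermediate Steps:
j = 6
u(J) = -1 + J/6 (u(J) = J*(⅙) - 3*⅓ = J/6 - 1 = -1 + J/6)
S = -19/2 (S = -9/2 + (-8 - 1*(-3)) = -9/2 + (-8 + 3) = -9/2 - 5 = -19/2 ≈ -9.5000)
b(v) = 15 + 2*v² (b(v) = (v² + v²) + 15 = 2*v² + 15 = 15 + 2*v²)
u(j)*b(S) = (-1 + (⅙)*6)*(15 + 2*(-19/2)²) = (-1 + 1)*(15 + 2*(361/4)) = 0*(15 + 361/2) = 0*(391/2) = 0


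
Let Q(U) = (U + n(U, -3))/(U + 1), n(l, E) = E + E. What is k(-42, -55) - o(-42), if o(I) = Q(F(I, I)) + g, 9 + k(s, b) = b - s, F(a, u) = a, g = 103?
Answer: -5173/41 ≈ -126.17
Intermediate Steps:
n(l, E) = 2*E
k(s, b) = -9 + b - s (k(s, b) = -9 + (b - s) = -9 + b - s)
Q(U) = (-6 + U)/(1 + U) (Q(U) = (U + 2*(-3))/(U + 1) = (U - 6)/(1 + U) = (-6 + U)/(1 + U))
o(I) = 103 + (-6 + I)/(1 + I) (o(I) = (-6 + I)/(1 + I) + 103 = 103 + (-6 + I)/(1 + I))
k(-42, -55) - o(-42) = (-9 - 55 - 1*(-42)) - (97 + 104*(-42))/(1 - 42) = (-9 - 55 + 42) - (97 - 4368)/(-41) = -22 - (-1)*(-4271)/41 = -22 - 1*4271/41 = -22 - 4271/41 = -5173/41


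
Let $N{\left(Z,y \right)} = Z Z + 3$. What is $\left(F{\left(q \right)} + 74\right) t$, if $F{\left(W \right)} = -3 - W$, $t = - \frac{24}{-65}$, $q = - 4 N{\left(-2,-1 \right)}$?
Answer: $\frac{2376}{65} \approx 36.554$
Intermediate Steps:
$N{\left(Z,y \right)} = 3 + Z^{2}$ ($N{\left(Z,y \right)} = Z^{2} + 3 = 3 + Z^{2}$)
$q = -28$ ($q = - 4 \left(3 + \left(-2\right)^{2}\right) = - 4 \left(3 + 4\right) = \left(-4\right) 7 = -28$)
$t = \frac{24}{65}$ ($t = \left(-24\right) \left(- \frac{1}{65}\right) = \frac{24}{65} \approx 0.36923$)
$\left(F{\left(q \right)} + 74\right) t = \left(\left(-3 - -28\right) + 74\right) \frac{24}{65} = \left(\left(-3 + 28\right) + 74\right) \frac{24}{65} = \left(25 + 74\right) \frac{24}{65} = 99 \cdot \frac{24}{65} = \frac{2376}{65}$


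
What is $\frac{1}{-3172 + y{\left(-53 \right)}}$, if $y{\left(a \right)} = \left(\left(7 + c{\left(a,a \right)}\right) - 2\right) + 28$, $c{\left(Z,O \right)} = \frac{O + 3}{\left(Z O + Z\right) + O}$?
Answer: $- \frac{2703}{8484767} \approx -0.00031857$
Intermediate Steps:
$c{\left(Z,O \right)} = \frac{3 + O}{O + Z + O Z}$ ($c{\left(Z,O \right)} = \frac{3 + O}{\left(O Z + Z\right) + O} = \frac{3 + O}{\left(Z + O Z\right) + O} = \frac{3 + O}{O + Z + O Z}$)
$y{\left(a \right)} = 33 + \frac{3 + a}{a^{2} + 2 a}$ ($y{\left(a \right)} = \left(\left(7 + \frac{3 + a}{a + a + a a}\right) - 2\right) + 28 = \left(\left(7 + \frac{3 + a}{a + a + a^{2}}\right) - 2\right) + 28 = \left(\left(7 + \frac{3 + a}{a^{2} + 2 a}\right) - 2\right) + 28 = \left(5 + \frac{3 + a}{a^{2} + 2 a}\right) + 28 = 33 + \frac{3 + a}{a^{2} + 2 a}$)
$\frac{1}{-3172 + y{\left(-53 \right)}} = \frac{1}{-3172 + \frac{3 + 33 \left(-53\right)^{2} + 67 \left(-53\right)}{\left(-53\right) \left(2 - 53\right)}} = \frac{1}{-3172 - \frac{3 + 33 \cdot 2809 - 3551}{53 \left(-51\right)}} = \frac{1}{-3172 - - \frac{3 + 92697 - 3551}{2703}} = \frac{1}{-3172 - \left(- \frac{1}{2703}\right) 89149} = \frac{1}{-3172 + \frac{89149}{2703}} = \frac{1}{- \frac{8484767}{2703}} = - \frac{2703}{8484767}$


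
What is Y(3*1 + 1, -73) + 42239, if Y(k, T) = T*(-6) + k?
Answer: 42681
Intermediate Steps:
Y(k, T) = k - 6*T (Y(k, T) = -6*T + k = k - 6*T)
Y(3*1 + 1, -73) + 42239 = ((3*1 + 1) - 6*(-73)) + 42239 = ((3 + 1) + 438) + 42239 = (4 + 438) + 42239 = 442 + 42239 = 42681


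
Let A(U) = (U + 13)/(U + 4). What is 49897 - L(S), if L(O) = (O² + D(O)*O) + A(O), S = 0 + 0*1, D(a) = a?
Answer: 199575/4 ≈ 49894.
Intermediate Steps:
A(U) = (13 + U)/(4 + U)
S = 0 (S = 0 + 0 = 0)
L(O) = 2*O² + (13 + O)/(4 + O) (L(O) = (O² + O*O) + (13 + O)/(4 + O) = (O² + O²) + (13 + O)/(4 + O) = 2*O² + (13 + O)/(4 + O))
49897 - L(S) = 49897 - (13 + 0 + 2*0²*(4 + 0))/(4 + 0) = 49897 - (13 + 0 + 2*0*4)/4 = 49897 - (13 + 0 + 0)/4 = 49897 - 13/4 = 199575/4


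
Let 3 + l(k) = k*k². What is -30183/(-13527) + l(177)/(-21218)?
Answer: -12394983886/47835981 ≈ -259.11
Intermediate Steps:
l(k) = -3 + k³ (l(k) = -3 + k*k² = -3 + k³)
-30183/(-13527) + l(177)/(-21218) = -30183/(-13527) + (-3 + 177³)/(-21218) = -30183*(-1/13527) + (-3 + 5545233)*(-1/21218) = 10061/4509 + 5545230*(-1/21218) = 10061/4509 - 2772615/10609 = -12394983886/47835981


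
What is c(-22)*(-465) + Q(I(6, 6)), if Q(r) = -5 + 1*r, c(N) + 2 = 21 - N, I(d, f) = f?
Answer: -19064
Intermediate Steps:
c(N) = 19 - N (c(N) = -2 + (21 - N) = 19 - N)
Q(r) = -5 + r
c(-22)*(-465) + Q(I(6, 6)) = (19 - 1*(-22))*(-465) + (-5 + 6) = (19 + 22)*(-465) + 1 = 41*(-465) + 1 = -19065 + 1 = -19064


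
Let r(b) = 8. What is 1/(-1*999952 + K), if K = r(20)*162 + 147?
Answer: -1/998509 ≈ -1.0015e-6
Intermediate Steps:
K = 1443 (K = 8*162 + 147 = 1296 + 147 = 1443)
1/(-1*999952 + K) = 1/(-1*999952 + 1443) = 1/(-999952 + 1443) = 1/(-998509) = -1/998509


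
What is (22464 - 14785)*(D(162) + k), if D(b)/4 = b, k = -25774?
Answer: -192942554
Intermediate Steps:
D(b) = 4*b
(22464 - 14785)*(D(162) + k) = (22464 - 14785)*(4*162 - 25774) = 7679*(648 - 25774) = 7679*(-25126) = -192942554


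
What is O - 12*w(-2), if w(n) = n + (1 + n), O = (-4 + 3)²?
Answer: 37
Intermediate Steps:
O = 1 (O = (-1)² = 1)
w(n) = 1 + 2*n
O - 12*w(-2) = 1 - 12*(1 + 2*(-2)) = 1 - 12*(1 - 4) = 1 - 12*(-3) = 1 + 36 = 37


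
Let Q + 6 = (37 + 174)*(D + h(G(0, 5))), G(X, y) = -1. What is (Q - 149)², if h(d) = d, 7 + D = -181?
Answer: 1602721156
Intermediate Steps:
D = -188 (D = -7 - 181 = -188)
Q = -39885 (Q = -6 + (37 + 174)*(-188 - 1) = -6 + 211*(-189) = -6 - 39879 = -39885)
(Q - 149)² = (-39885 - 149)² = (-40034)² = 1602721156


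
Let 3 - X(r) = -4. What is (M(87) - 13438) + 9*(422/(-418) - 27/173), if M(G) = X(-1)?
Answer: -486003981/36157 ≈ -13441.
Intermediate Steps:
X(r) = 7 (X(r) = 3 - 1*(-4) = 3 + 4 = 7)
M(G) = 7
(M(87) - 13438) + 9*(422/(-418) - 27/173) = (7 - 13438) + 9*(422/(-418) - 27/173) = -13431 + 9*(422*(-1/418) - 27*1/173) = -13431 + 9*(-211/209 - 27/173) = -13431 + 9*(-42146/36157) = -13431 - 379314/36157 = -486003981/36157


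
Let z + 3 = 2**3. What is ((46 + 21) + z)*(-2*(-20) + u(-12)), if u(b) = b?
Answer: 2016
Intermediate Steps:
z = 5 (z = -3 + 2**3 = -3 + 8 = 5)
((46 + 21) + z)*(-2*(-20) + u(-12)) = ((46 + 21) + 5)*(-2*(-20) - 12) = (67 + 5)*(40 - 12) = 72*28 = 2016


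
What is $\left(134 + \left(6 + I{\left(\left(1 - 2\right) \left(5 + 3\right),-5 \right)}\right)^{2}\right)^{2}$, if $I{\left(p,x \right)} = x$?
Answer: $18225$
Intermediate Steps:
$\left(134 + \left(6 + I{\left(\left(1 - 2\right) \left(5 + 3\right),-5 \right)}\right)^{2}\right)^{2} = \left(134 + \left(6 - 5\right)^{2}\right)^{2} = \left(134 + 1^{2}\right)^{2} = \left(134 + 1\right)^{2} = 135^{2} = 18225$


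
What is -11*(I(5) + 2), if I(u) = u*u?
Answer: -297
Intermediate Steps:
I(u) = u²
-11*(I(5) + 2) = -11*(5² + 2) = -11*(25 + 2) = -11*27 = -297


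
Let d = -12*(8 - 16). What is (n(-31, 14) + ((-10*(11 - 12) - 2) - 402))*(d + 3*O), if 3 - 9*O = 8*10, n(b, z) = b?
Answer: -89675/3 ≈ -29892.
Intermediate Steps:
O = -77/9 (O = ⅓ - 8*10/9 = ⅓ - ⅑*80 = ⅓ - 80/9 = -77/9 ≈ -8.5556)
d = 96 (d = -12*(-8) = 96)
(n(-31, 14) + ((-10*(11 - 12) - 2) - 402))*(d + 3*O) = (-31 + ((-10*(11 - 12) - 2) - 402))*(96 + 3*(-77/9)) = (-31 + ((-10*(-1) - 2) - 402))*(96 - 77/3) = (-31 + ((10 - 2) - 402))*(211/3) = (-31 + (8 - 402))*(211/3) = (-31 - 394)*(211/3) = -425*211/3 = -89675/3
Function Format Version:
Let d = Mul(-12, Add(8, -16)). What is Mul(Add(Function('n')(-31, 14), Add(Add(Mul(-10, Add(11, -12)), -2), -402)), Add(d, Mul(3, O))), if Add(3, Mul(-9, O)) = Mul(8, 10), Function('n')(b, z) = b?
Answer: Rational(-89675, 3) ≈ -29892.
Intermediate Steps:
O = Rational(-77, 9) (O = Add(Rational(1, 3), Mul(Rational(-1, 9), Mul(8, 10))) = Add(Rational(1, 3), Mul(Rational(-1, 9), 80)) = Add(Rational(1, 3), Rational(-80, 9)) = Rational(-77, 9) ≈ -8.5556)
d = 96 (d = Mul(-12, -8) = 96)
Mul(Add(Function('n')(-31, 14), Add(Add(Mul(-10, Add(11, -12)), -2), -402)), Add(d, Mul(3, O))) = Mul(Add(-31, Add(Add(Mul(-10, Add(11, -12)), -2), -402)), Add(96, Mul(3, Rational(-77, 9)))) = Mul(Add(-31, Add(Add(Mul(-10, -1), -2), -402)), Add(96, Rational(-77, 3))) = Mul(Add(-31, Add(Add(10, -2), -402)), Rational(211, 3)) = Mul(Add(-31, Add(8, -402)), Rational(211, 3)) = Mul(Add(-31, -394), Rational(211, 3)) = Mul(-425, Rational(211, 3)) = Rational(-89675, 3)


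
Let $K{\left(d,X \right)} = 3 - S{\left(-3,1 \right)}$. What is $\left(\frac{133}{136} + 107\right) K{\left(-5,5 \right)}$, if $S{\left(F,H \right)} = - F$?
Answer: $0$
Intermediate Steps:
$K{\left(d,X \right)} = 0$ ($K{\left(d,X \right)} = 3 - \left(-1\right) \left(-3\right) = 3 - 3 = 0$)
$\left(\frac{133}{136} + 107\right) K{\left(-5,5 \right)} = \left(\frac{133}{136} + 107\right) 0 = \frac{14685}{136} \cdot 0 = 0$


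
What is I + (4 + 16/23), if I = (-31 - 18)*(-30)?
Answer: 33918/23 ≈ 1474.7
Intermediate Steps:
I = 1470 (I = -49*(-30) = 1470)
I + (4 + 16/23) = 1470 + (4 + 16/23) = 1470 + 108/23 = 33918/23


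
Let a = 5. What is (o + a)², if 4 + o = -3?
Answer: 4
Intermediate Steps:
o = -7 (o = -4 - 3 = -7)
(o + a)² = (-7 + 5)² = (-2)² = 4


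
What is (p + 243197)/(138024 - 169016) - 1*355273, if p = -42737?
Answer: -211746563/596 ≈ -3.5528e+5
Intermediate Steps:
(p + 243197)/(138024 - 169016) - 1*355273 = (-42737 + 243197)/(138024 - 169016) - 1*355273 = 200460/(-30992) - 355273 = 200460*(-1/30992) - 355273 = -3855/596 - 355273 = -211746563/596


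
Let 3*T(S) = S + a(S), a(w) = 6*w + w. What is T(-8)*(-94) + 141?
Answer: 6439/3 ≈ 2146.3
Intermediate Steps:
a(w) = 7*w
T(S) = 8*S/3 (T(S) = (S + 7*S)/3 = (8*S)/3 = 8*S/3)
T(-8)*(-94) + 141 = ((8/3)*(-8))*(-94) + 141 = -64/3*(-94) + 141 = 6016/3 + 141 = 6439/3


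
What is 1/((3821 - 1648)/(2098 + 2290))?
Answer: 4388/2173 ≈ 2.0193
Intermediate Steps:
1/((3821 - 1648)/(2098 + 2290)) = 1/(2173/4388) = 4388/2173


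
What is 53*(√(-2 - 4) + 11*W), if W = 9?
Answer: 5247 + 53*I*√6 ≈ 5247.0 + 129.82*I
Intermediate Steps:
53*(√(-2 - 4) + 11*W) = 53*(√(-2 - 4) + 11*9) = 53*(√(-6) + 99) = 53*(I*√6 + 99) = 53*(99 + I*√6) = 5247 + 53*I*√6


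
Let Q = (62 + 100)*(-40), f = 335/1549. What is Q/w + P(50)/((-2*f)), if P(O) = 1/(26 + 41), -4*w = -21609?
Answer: -133002349/107780890 ≈ -1.2340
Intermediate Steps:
w = 21609/4 (w = -¼*(-21609) = 21609/4 ≈ 5402.3)
P(O) = 1/67
f = 335/1549 (f = 335*(1/1549) = 335/1549 ≈ 0.21627)
Q = -6480 (Q = 162*(-40) = -6480)
Q/w + P(50)/((-2*f)) = -6480/21609/4 + 1/(67*((-2*335/1549))) = -6480*4/21609 + 1/(67*(-670/1549)) = -2880/2401 + (1/67)*(-1549/670) = -2880/2401 - 1549/44890 = -133002349/107780890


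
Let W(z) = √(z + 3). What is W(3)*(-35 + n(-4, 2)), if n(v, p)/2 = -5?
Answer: -45*√6 ≈ -110.23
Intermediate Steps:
W(z) = √(3 + z)
n(v, p) = -10 (n(v, p) = 2*(-5) = -10)
W(3)*(-35 + n(-4, 2)) = √(3 + 3)*(-35 - 10) = √6*(-45) = -45*√6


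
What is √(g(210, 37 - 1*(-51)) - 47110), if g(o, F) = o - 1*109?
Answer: I*√47009 ≈ 216.82*I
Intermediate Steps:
g(o, F) = -109 + o (g(o, F) = o - 109 = -109 + o)
√(g(210, 37 - 1*(-51)) - 47110) = √((-109 + 210) - 47110) = √(101 - 47110) = √(-47009) = I*√47009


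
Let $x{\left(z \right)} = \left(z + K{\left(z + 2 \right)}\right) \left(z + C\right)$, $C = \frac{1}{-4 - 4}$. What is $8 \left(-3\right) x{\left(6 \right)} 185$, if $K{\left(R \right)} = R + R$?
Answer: $-573870$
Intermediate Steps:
$C = - \frac{1}{8}$ ($C = \frac{1}{-8} = - \frac{1}{8} \approx -0.125$)
$K{\left(R \right)} = 2 R$
$x{\left(z \right)} = \left(4 + 3 z\right) \left(- \frac{1}{8} + z\right)$ ($x{\left(z \right)} = \left(z + 2 \left(z + 2\right)\right) \left(z - \frac{1}{8}\right) = \left(z + 2 \left(2 + z\right)\right) \left(- \frac{1}{8} + z\right) = \left(z + \left(4 + 2 z\right)\right) \left(- \frac{1}{8} + z\right) = \left(4 + 3 z\right) \left(- \frac{1}{8} + z\right)$)
$8 \left(-3\right) x{\left(6 \right)} 185 = 8 \left(-3\right) \left(- \frac{1}{2} + 3 \cdot 6^{2} + \frac{29}{8} \cdot 6\right) 185 = - 24 \left(- \frac{1}{2} + 3 \cdot 36 + \frac{87}{4}\right) 185 = - 24 \left(- \frac{1}{2} + 108 + \frac{87}{4}\right) 185 = \left(-24\right) \frac{517}{4} \cdot 185 = \left(-3102\right) 185 = -573870$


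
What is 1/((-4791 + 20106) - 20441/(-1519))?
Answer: 1519/23283926 ≈ 6.5238e-5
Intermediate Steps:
1/((-4791 + 20106) - 20441/(-1519)) = 1/(15315 - 20441*(-1/1519)) = 1/(15315 + 20441/1519) = 1/(23283926/1519) = 1519/23283926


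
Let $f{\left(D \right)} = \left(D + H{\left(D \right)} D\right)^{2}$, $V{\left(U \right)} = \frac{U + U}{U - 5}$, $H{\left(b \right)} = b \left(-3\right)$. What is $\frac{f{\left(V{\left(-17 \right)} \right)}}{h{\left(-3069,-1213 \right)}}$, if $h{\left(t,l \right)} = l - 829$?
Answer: $- \frac{231200}{14948461} \approx -0.015466$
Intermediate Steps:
$H{\left(b \right)} = - 3 b$
$V{\left(U \right)} = \frac{2 U}{-5 + U}$
$h{\left(t,l \right)} = -829 + l$
$f{\left(D \right)} = \left(D - 3 D^{2}\right)^{2}$ ($f{\left(D \right)} = \left(D + - 3 D D\right)^{2} = \left(D - 3 D^{2}\right)^{2}$)
$\frac{f{\left(V{\left(-17 \right)} \right)}}{h{\left(-3069,-1213 \right)}} = \frac{\left(2 \left(-17\right) \frac{1}{-5 - 17}\right)^{2} \left(-1 + 3 \cdot 2 \left(-17\right) \frac{1}{-5 - 17}\right)^{2}}{-829 - 1213} = \frac{\left(2 \left(-17\right) \frac{1}{-22}\right)^{2} \left(-1 + 3 \cdot 2 \left(-17\right) \frac{1}{-22}\right)^{2}}{-2042} = \left(2 \left(-17\right) \left(- \frac{1}{22}\right)\right)^{2} \left(-1 + 3 \cdot 2 \left(-17\right) \left(- \frac{1}{22}\right)\right)^{2} \left(- \frac{1}{2042}\right) = \left(\frac{17}{11}\right)^{2} \left(-1 + 3 \cdot \frac{17}{11}\right)^{2} \left(- \frac{1}{2042}\right) = \frac{289 \left(-1 + \frac{51}{11}\right)^{2}}{121} \left(- \frac{1}{2042}\right) = \frac{289 \left(\frac{40}{11}\right)^{2}}{121} \left(- \frac{1}{2042}\right) = \frac{289}{121} \cdot \frac{1600}{121} \left(- \frac{1}{2042}\right) = \frac{462400}{14641} \left(- \frac{1}{2042}\right) = - \frac{231200}{14948461}$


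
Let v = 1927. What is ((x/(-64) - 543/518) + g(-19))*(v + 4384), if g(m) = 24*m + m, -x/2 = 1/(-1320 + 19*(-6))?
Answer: -35706565451861/11884992 ≈ -3.0043e+6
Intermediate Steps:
x = 1/717 (x = -2/(-1320 + 19*(-6)) = -2/(-1320 - 114) = -2/(-1434) = -2*(-1/1434) = 1/717 ≈ 0.0013947)
g(m) = 25*m
((x/(-64) - 543/518) + g(-19))*(v + 4384) = (((1/717)/(-64) - 543/518) + 25*(-19))*(1927 + 4384) = (((1/717)*(-1/64) - 543*1/518) - 475)*6311 = ((-1/45888 - 543/518) - 475)*6311 = (-12458851/11884992 - 475)*6311 = -5657830051/11884992*6311 = -35706565451861/11884992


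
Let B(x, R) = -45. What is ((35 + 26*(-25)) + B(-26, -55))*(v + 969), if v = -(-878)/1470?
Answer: -31356776/49 ≈ -6.3993e+5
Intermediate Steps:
v = 439/735 (v = -(-878)/1470 = -1*(-439/735) = 439/735 ≈ 0.59728)
((35 + 26*(-25)) + B(-26, -55))*(v + 969) = ((35 + 26*(-25)) - 45)*(439/735 + 969) = ((35 - 650) - 45)*(712654/735) = (-615 - 45)*(712654/735) = -660*712654/735 = -31356776/49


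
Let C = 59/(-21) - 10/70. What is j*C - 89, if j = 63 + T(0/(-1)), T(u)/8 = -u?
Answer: -275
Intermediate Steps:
C = -62/21 (C = 59*(-1/21) - 10*1/70 = -59/21 - 1/7 = -62/21 ≈ -2.9524)
T(u) = -8*u (T(u) = 8*(-u) = -8*u)
j = 63 (j = 63 - 0/(-1) = 63 - 0*(-1) = 63 - 8*0 = 63 + 0 = 63)
j*C - 89 = 63*(-62/21) - 89 = -186 - 89 = -275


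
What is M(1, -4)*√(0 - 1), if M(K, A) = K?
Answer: I ≈ 1.0*I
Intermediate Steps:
M(1, -4)*√(0 - 1) = 1*√(0 - 1) = 1*√(-1) = 1*I = I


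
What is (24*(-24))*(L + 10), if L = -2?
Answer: -4608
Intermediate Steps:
(24*(-24))*(L + 10) = (24*(-24))*(-2 + 10) = -576*8 = -4608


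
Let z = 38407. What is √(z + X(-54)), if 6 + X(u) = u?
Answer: √38347 ≈ 195.82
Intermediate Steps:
X(u) = -6 + u
√(z + X(-54)) = √(38407 + (-6 - 54)) = √(38407 - 60) = √38347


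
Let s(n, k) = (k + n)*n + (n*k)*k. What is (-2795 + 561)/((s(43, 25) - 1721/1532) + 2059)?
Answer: -3422488/48804735 ≈ -0.070126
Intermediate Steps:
s(n, k) = n*k**2 + n*(k + n) (s(n, k) = n*(k + n) + (k*n)*k = n*(k + n) + n*k**2 = n*k**2 + n*(k + n))
(-2795 + 561)/((s(43, 25) - 1721/1532) + 2059) = (-2795 + 561)/((43*(25 + 43 + 25**2) - 1721/1532) + 2059) = -2234/((43*(25 + 43 + 625) - 1721/1532) + 2059) = -2234/((43*693 - 1*1721/1532) + 2059) = -2234/((29799 - 1721/1532) + 2059) = -2234/(45650347/1532 + 2059) = -2234/48804735/1532 = -2234*1532/48804735 = -3422488/48804735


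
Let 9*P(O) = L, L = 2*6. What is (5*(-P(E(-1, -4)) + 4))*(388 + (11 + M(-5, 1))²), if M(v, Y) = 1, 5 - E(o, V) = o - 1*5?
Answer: 21280/3 ≈ 7093.3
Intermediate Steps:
E(o, V) = 10 - o (E(o, V) = 5 - (o - 1*5) = 5 - (o - 5) = 5 - (-5 + o) = 5 + (5 - o) = 10 - o)
L = 12
P(O) = 4/3 (P(O) = (⅑)*12 = 4/3)
(5*(-P(E(-1, -4)) + 4))*(388 + (11 + M(-5, 1))²) = (5*(-1*4/3 + 4))*(388 + (11 + 1)²) = (5*(-4/3 + 4))*(388 + 12²) = (5*(8/3))*(388 + 144) = (40/3)*532 = 21280/3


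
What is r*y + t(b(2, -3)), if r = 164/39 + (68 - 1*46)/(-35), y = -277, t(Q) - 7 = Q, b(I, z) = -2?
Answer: -1345489/1365 ≈ -985.71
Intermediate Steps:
t(Q) = 7 + Q
r = 4882/1365 (r = 164*(1/39) + (68 - 46)*(-1/35) = 164/39 + 22*(-1/35) = 164/39 - 22/35 = 4882/1365 ≈ 3.5766)
r*y + t(b(2, -3)) = (4882/1365)*(-277) + (7 - 2) = -1352314/1365 + 5 = -1345489/1365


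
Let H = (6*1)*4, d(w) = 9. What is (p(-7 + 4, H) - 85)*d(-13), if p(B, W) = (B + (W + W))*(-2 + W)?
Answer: 8145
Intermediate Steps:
H = 24 (H = 6*4 = 24)
p(B, W) = (-2 + W)*(B + 2*W) (p(B, W) = (B + 2*W)*(-2 + W) = (-2 + W)*(B + 2*W))
(p(-7 + 4, H) - 85)*d(-13) = ((-4*24 - 2*(-7 + 4) + 2*24² + (-7 + 4)*24) - 85)*9 = ((-96 - 2*(-3) + 2*576 - 3*24) - 85)*9 = ((-96 + 6 + 1152 - 72) - 85)*9 = (990 - 85)*9 = 905*9 = 8145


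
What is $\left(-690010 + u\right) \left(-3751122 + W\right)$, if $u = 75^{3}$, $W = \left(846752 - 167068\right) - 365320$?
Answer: $921515106330$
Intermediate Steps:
$W = 314364$ ($W = 679684 - 365320 = 314364$)
$u = 421875$
$\left(-690010 + u\right) \left(-3751122 + W\right) = \left(-690010 + 421875\right) \left(-3751122 + 314364\right) = \left(-268135\right) \left(-3436758\right) = 921515106330$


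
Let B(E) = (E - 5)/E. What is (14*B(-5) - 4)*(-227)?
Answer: -5448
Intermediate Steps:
B(E) = (-5 + E)/E
(14*B(-5) - 4)*(-227) = (14*((-5 - 5)/(-5)) - 4)*(-227) = (14*(-⅕*(-10)) - 4)*(-227) = (14*2 - 4)*(-227) = (28 - 4)*(-227) = 24*(-227) = -5448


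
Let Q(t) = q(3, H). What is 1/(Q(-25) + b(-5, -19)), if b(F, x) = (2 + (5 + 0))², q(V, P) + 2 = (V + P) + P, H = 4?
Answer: 1/58 ≈ 0.017241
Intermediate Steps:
q(V, P) = -2 + V + 2*P (q(V, P) = -2 + ((V + P) + P) = -2 + ((P + V) + P) = -2 + (V + 2*P) = -2 + V + 2*P)
Q(t) = 9 (Q(t) = -2 + 3 + 2*4 = -2 + 3 + 8 = 9)
b(F, x) = 49 (b(F, x) = (2 + 5)² = 7² = 49)
1/(Q(-25) + b(-5, -19)) = 1/(9 + 49) = 1/58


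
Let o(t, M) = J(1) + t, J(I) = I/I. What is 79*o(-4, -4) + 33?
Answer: -204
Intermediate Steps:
J(I) = 1
o(t, M) = 1 + t
79*o(-4, -4) + 33 = 79*(1 - 4) + 33 = 79*(-3) + 33 = -237 + 33 = -204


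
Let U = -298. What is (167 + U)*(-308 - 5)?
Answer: 41003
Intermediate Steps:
(167 + U)*(-308 - 5) = (167 - 298)*(-308 - 5) = -131*(-313) = 41003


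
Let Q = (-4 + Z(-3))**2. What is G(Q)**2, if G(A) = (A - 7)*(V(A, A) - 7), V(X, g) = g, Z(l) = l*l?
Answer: 104976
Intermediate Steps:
Z(l) = l**2
Q = 25 (Q = (-4 + (-3)**2)**2 = (-4 + 9)**2 = 5**2 = 25)
G(A) = (-7 + A)**2 (G(A) = (A - 7)*(A - 7) = (-7 + A)*(-7 + A) = (-7 + A)**2)
G(Q)**2 = (49 + 25**2 - 14*25)**2 = (49 + 625 - 350)**2 = 324**2 = 104976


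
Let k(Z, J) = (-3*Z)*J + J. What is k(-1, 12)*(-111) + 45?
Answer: -5283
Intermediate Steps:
k(Z, J) = J - 3*J*Z (k(Z, J) = -3*J*Z + J = J - 3*J*Z)
k(-1, 12)*(-111) + 45 = (12*(1 - 3*(-1)))*(-111) + 45 = (12*(1 + 3))*(-111) + 45 = (12*4)*(-111) + 45 = 48*(-111) + 45 = -5328 + 45 = -5283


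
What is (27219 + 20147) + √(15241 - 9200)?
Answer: 47366 + √6041 ≈ 47444.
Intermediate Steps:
(27219 + 20147) + √(15241 - 9200) = 47366 + √6041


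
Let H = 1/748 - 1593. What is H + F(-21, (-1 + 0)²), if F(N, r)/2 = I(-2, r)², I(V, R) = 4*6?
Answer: -329867/748 ≈ -441.00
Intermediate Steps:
I(V, R) = 24
F(N, r) = 1152 (F(N, r) = 2*24² = 2*576 = 1152)
H = -1191563/748 (H = 1/748 - 1593 = -1191563/748 ≈ -1593.0)
H + F(-21, (-1 + 0)²) = -1191563/748 + 1152 = -329867/748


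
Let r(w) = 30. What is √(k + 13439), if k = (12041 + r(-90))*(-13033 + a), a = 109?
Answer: I*√155992165 ≈ 12490.0*I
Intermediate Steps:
k = -156005604 (k = (12041 + 30)*(-13033 + 109) = 12071*(-12924) = -156005604)
√(k + 13439) = √(-156005604 + 13439) = √(-155992165) = I*√155992165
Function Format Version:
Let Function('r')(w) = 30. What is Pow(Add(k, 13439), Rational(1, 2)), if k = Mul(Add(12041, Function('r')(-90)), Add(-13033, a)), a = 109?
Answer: Mul(I, Pow(155992165, Rational(1, 2))) ≈ Mul(12490., I)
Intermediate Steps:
k = -156005604 (k = Mul(Add(12041, 30), Add(-13033, 109)) = Mul(12071, -12924) = -156005604)
Pow(Add(k, 13439), Rational(1, 2)) = Pow(Add(-156005604, 13439), Rational(1, 2)) = Pow(-155992165, Rational(1, 2)) = Mul(I, Pow(155992165, Rational(1, 2)))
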